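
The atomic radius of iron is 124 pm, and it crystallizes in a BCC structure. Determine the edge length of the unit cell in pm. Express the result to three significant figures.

286 pm

In a BCC lattice, atoms touch along the body diagonal, so √3·a = 4r.
a = 4r/√3 = 4 × 124 / 1.7321 = 286 pm.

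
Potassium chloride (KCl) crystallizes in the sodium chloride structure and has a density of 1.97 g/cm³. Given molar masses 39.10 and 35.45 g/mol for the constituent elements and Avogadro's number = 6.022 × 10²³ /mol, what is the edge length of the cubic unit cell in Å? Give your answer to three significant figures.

6.31 Å

M(KCl) = 74.55 g/mol; Z = 4 formula units per cell.
a³ = Z·M/(N_A·ρ) = 4 × 74.55 / (6.022 × 10²³ × 1.97) = 2.514 × 10^-22 cm³, so a = 6.311 × 10^-8 cm = 6.31 Å.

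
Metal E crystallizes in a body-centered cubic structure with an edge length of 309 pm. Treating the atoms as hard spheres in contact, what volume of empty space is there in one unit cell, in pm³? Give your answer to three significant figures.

In a BCC lattice atoms touch along the body diagonal, so √3·a = 4r, so r = 0.4330a = 133.8 pm.
V_cell = a³ = 2.950 × 10^7 pm³; V_atoms = 2 × (4/3)πr³ = 2.007 × 10^7 pm³.
Empty space = 2.950 × 10^7 − 2.007 × 10^7 = 9.44 × 10^6 pm³.

9.44 × 10^6 pm³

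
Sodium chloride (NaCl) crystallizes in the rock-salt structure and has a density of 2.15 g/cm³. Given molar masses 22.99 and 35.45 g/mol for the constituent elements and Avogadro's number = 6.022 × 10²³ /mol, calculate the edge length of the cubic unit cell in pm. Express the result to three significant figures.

M(NaCl) = 58.44 g/mol; Z = 4 formula units per cell.
a³ = Z·M/(N_A·ρ) = 4 × 58.44 / (6.022 × 10²³ × 2.15) = 1.805 × 10^-22 cm³, so a = 5.652 × 10^-8 cm = 565 pm.

565 pm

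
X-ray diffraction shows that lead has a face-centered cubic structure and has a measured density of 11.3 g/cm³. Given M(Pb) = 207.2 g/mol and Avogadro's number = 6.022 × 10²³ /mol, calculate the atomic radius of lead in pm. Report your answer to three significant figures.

175 pm

For an FCC cell (Z = 4), a³ = Z·M/(N_A·ρ) = 4 × 207.2 / (6.022 × 10²³ × 11.30) = 1.218 × 10^-22 cm³, so a = 4.957 × 10^-8 cm = 495.7 pm.
Atoms touch along the face diagonal, so √2·a = 4r, so r = 0.3536 × a = 175 pm.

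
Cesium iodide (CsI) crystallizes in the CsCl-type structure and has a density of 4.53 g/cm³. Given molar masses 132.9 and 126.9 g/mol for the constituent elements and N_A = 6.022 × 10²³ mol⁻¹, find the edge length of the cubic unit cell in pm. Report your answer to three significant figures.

457 pm

M(CsI) = 259.8 g/mol; Z = 1 formula unit per cell.
a³ = Z·M/(N_A·ρ) = 1 × 259.8 / (6.022 × 10²³ × 4.53) = 9.524 × 10^-23 cm³, so a = 4.567 × 10^-8 cm = 457 pm.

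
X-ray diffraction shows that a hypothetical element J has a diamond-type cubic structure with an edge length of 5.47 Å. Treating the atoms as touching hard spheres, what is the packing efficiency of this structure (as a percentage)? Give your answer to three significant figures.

34.0%

In a diamond cubic lattice nearest neighbors lie along the body diagonal with √3·a = 8r, so r = 0.2165a = 1.184 Å.
Packing fraction = Z·(4/3)πr³ / a³ = 8 × (4/3)π × (1.184)³ / (5.47)³ = 0.3401 = 34.0%.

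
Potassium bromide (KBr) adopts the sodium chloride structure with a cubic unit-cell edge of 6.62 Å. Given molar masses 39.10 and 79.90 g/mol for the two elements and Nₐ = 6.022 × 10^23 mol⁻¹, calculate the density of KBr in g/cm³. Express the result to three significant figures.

The sodium chloride structure contains Z = 4 formula units per cell; M(KBr) = 39.10 + 79.90 = 119.0 g/mol.
a³ = (6.620 × 10^-8 cm)³ = 2.901 × 10^-22 cm³.
ρ = 4 × 119.0 / (6.022 × 10²³ × 2.901 × 10^-22) = 2.725 g/cm³.

2.72 g/cm³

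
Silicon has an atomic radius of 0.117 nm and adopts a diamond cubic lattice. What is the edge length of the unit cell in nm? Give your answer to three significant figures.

0.540 nm

In a diamond cubic lattice, nearest neighbors lie along the body diagonal with √3·a = 8r.
a = 8r/√3 = 8 × 0.117 / 1.7321 = 0.540 nm.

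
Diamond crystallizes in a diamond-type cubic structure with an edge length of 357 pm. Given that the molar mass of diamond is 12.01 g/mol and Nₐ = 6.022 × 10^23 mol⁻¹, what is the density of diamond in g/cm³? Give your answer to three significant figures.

A diamond cubic unit cell contains Z = 8 atoms.
Cell volume: a³ = (357 pm)³ = (3.570 × 10^-8 cm)³ = 4.550 × 10^-23 cm³.
ρ = Z·M/(N_A·a³) = 8 × 12.01 / (6.022 × 10²³ × 4.550 × 10^-23) = 3.507 g/cm³.

3.51 g/cm³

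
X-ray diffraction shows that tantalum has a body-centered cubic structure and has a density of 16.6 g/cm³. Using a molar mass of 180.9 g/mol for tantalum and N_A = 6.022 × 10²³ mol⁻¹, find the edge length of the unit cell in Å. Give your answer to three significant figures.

3.31 Å

With Z = 2 atoms per BCC cell, a³ = Z·M/(N_A·ρ) = 2 × 180.9 / (6.022 × 10²³ × 16.60 g/cm³) = 3.619 × 10^-23 cm³.
a = (3.619 × 10^-23)^(1/3) = 3.308 × 10^-8 cm = 3.31 Å.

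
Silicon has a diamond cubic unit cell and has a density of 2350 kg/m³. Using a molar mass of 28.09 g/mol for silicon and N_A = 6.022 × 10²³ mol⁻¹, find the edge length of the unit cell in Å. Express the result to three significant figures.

5.42 Å

With Z = 8 atoms per diamond cubic cell, a³ = Z·M/(N_A·ρ) = 8 × 28.09 / (6.022 × 10²³ × 2.350 g/cm³) = 1.588 × 10^-22 cm³.
a = (1.588 × 10^-22)^(1/3) = 5.415 × 10^-8 cm = 5.42 Å.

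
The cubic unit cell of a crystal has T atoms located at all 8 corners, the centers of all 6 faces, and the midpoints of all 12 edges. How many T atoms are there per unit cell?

Corner atoms are shared by 8 cells (1/8 each), face atoms by 2 (1/2 each), edge atoms by 4 (1/4 each).
Net atoms = 8 × 1/8 + 6 × 1/2 + 12 × 1/4 = 1 + 3 + 3 = 7.

7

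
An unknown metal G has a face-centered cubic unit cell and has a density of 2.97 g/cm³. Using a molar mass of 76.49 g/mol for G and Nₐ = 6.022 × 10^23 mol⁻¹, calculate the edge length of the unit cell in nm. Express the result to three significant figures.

0.555 nm

With Z = 4 atoms per FCC cell, a³ = Z·M/(N_A·ρ) = 4 × 76.49 / (6.022 × 10²³ × 2.970 g/cm³) = 1.711 × 10^-22 cm³.
a = (1.711 × 10^-22)^(1/3) = 5.551 × 10^-8 cm = 0.555 nm.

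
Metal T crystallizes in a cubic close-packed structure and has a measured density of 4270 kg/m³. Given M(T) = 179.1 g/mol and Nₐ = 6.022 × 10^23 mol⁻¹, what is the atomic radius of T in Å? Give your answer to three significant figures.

For an FCC cell (Z = 4), a³ = Z·M/(N_A·ρ) = 4 × 179.1 / (6.022 × 10²³ × 4.270) = 2.786 × 10^-22 cm³, so a = 6.531 × 10^-8 cm = 6.531 Å.
Atoms touch along the face diagonal, so √2·a = 4r, so r = 0.3536 × a = 2.31 Å.

2.31 Å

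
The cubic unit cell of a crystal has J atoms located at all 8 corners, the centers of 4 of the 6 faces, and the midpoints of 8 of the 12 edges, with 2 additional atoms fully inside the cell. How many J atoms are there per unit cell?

7

Corner atoms are shared by 8 cells (1/8 each), face atoms by 2 (1/2 each), edge atoms by 4 (1/4 each), interior atoms are unshared.
Net atoms = 8 × 1/8 + 4 × 1/2 + 8 × 1/4 + 2 = 1 + 2 + 2 + 2 = 7.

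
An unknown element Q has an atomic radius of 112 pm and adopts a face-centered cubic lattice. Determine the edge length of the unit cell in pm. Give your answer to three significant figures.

317 pm

In an FCC lattice, atoms touch along the face diagonal, so √2·a = 4r.
a = 4r/√2 = 4 × 112 / 1.4142 = 317 pm.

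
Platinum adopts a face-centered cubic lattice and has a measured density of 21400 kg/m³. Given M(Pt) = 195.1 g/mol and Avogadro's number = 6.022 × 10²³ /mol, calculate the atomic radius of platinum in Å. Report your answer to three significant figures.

For an FCC cell (Z = 4), a³ = Z·M/(N_A·ρ) = 4 × 195.1 / (6.022 × 10²³ × 21.40) = 6.056 × 10^-23 cm³, so a = 3.927 × 10^-8 cm = 3.927 Å.
Atoms touch along the face diagonal, so √2·a = 4r, so r = 0.3536 × a = 1.39 Å.

1.39 Å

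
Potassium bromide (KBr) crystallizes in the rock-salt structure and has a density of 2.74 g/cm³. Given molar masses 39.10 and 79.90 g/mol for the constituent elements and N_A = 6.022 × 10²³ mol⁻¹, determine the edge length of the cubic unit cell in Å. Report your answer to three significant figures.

M(KBr) = 119.0 g/mol; Z = 4 formula units per cell.
a³ = Z·M/(N_A·ρ) = 4 × 119.0 / (6.022 × 10²³ × 2.74) = 2.885 × 10^-22 cm³, so a = 6.608 × 10^-8 cm = 6.61 Å.

6.61 Å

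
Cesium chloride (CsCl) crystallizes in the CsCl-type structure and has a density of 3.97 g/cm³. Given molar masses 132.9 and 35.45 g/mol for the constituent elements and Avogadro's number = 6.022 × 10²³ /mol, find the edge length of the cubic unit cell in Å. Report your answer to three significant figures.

M(CsCl) = 168.35 g/mol; Z = 1 formula unit per cell.
a³ = Z·M/(N_A·ρ) = 1 × 168.35 / (6.022 × 10²³ × 3.97) = 7.042 × 10^-23 cm³, so a = 4.129 × 10^-8 cm = 4.13 Å.

4.13 Å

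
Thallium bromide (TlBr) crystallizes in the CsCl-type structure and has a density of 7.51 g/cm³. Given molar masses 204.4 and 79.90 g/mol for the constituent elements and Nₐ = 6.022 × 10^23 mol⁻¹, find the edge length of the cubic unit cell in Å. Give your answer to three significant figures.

3.98 Å

M(TlBr) = 284.3 g/mol; Z = 1 formula unit per cell.
a³ = Z·M/(N_A·ρ) = 1 × 284.3 / (6.022 × 10²³ × 7.51) = 6.286 × 10^-23 cm³, so a = 3.976 × 10^-8 cm = 3.98 Å.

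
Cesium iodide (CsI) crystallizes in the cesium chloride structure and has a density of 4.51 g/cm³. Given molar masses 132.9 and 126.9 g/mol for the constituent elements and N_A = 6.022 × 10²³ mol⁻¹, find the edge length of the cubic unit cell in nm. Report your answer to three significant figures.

0.457 nm

M(CsI) = 259.8 g/mol; Z = 1 formula unit per cell.
a³ = Z·M/(N_A·ρ) = 1 × 259.8 / (6.022 × 10²³ × 4.51) = 9.566 × 10^-23 cm³, so a = 4.573 × 10^-8 cm = 0.457 nm.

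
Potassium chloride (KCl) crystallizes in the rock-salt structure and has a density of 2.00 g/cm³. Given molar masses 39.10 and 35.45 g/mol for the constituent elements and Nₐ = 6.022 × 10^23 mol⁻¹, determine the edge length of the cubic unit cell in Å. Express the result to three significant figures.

M(KCl) = 74.55 g/mol; Z = 4 formula units per cell.
a³ = Z·M/(N_A·ρ) = 4 × 74.55 / (6.022 × 10²³ × 2.00) = 2.476 × 10^-22 cm³, so a = 6.279 × 10^-8 cm = 6.28 Å.

6.28 Å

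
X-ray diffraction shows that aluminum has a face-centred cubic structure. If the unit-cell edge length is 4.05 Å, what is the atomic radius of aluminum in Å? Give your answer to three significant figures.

In an FCC lattice, atoms touch along the face diagonal, so √2·a = 4r.
r = √2·a/4 = 1.4142 × 4.05 / 4 = 1.43 Å.

1.43 Å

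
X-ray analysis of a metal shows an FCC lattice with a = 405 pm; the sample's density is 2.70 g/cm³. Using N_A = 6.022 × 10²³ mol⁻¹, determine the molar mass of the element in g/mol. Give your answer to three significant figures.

An FCC cell has Z = 4 atoms; a = 4.050 × 10^-8 cm.
M = ρ·N_A·a³/Z = 2.70 × 6.022 × 10²³ × 6.643 × 10^-23 / 4 = 27.0 g/mol.

27.0 g/mol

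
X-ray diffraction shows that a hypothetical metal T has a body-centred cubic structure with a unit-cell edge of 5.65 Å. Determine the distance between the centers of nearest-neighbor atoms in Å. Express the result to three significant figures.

In a BCC structure, atoms touch along the body diagonal, so √3·a = 4r; the nearest-neighbor distance equals 2r = 0.8660·a.
d = 0.8660 × 5.65 = 4.89 Å.

4.89 Å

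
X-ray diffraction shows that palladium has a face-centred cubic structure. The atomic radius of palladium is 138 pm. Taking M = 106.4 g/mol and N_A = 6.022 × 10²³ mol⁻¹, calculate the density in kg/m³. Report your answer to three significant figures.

11900 kg/m³

In an FCC lattice, atoms touch along the face diagonal, so √2·a = 4r, giving a = 390.3 pm = 3.903 × 10^-8 cm.
With Z = 4, ρ = Z·M/(N_A·a³) = 4 × 106.4 / (6.022 × 10²³ × 5.947 × 10^-23) = 11.88 g/cm³ = 11900 kg/m³.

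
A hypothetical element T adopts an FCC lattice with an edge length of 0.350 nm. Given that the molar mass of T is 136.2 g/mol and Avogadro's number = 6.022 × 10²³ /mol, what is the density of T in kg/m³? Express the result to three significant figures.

21100 kg/m³

An FCC unit cell contains Z = 4 atoms.
Cell volume: a³ = (0.350 nm)³ = (3.500 × 10^-8 cm)³ = 4.287 × 10^-23 cm³.
ρ = Z·M/(N_A·a³) = 4 × 136.2 / (6.022 × 10²³ × 4.287 × 10^-23) = 21.10 g/cm³ = 21100 kg/m³.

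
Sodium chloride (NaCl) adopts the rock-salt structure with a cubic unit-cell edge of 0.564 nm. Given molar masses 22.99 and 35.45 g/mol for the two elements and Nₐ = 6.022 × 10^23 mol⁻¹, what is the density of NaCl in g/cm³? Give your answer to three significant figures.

The rock-salt structure contains Z = 4 formula units per cell; M(NaCl) = 22.99 + 35.45 = 58.44 g/mol.
a³ = (5.640 × 10^-8 cm)³ = 1.794 × 10^-22 cm³.
ρ = 4 × 58.44 / (6.022 × 10²³ × 1.794 × 10^-22) = 2.164 g/cm³.

2.16 g/cm³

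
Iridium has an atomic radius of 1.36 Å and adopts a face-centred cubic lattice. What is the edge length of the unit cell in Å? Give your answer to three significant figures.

In an FCC lattice, atoms touch along the face diagonal, so √2·a = 4r.
a = 4r/√2 = 4 × 1.36 / 1.4142 = 3.85 Å.

3.85 Å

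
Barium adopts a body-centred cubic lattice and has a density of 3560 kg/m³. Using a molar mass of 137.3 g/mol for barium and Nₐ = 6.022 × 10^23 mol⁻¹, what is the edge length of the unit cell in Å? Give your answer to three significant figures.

5.04 Å

With Z = 2 atoms per BCC cell, a³ = Z·M/(N_A·ρ) = 2 × 137.3 / (6.022 × 10²³ × 3.560 g/cm³) = 1.281 × 10^-22 cm³.
a = (1.281 × 10^-22)^(1/3) = 5.041 × 10^-8 cm = 5.04 Å.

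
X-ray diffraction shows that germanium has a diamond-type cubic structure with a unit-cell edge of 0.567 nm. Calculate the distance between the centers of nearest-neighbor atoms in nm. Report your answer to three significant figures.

In a diamond cubic structure, nearest neighbors lie along the body diagonal with √3·a = 8r; the nearest-neighbor distance equals 2r = 0.4330·a.
d = 0.4330 × 0.567 = 0.246 nm.

0.246 nm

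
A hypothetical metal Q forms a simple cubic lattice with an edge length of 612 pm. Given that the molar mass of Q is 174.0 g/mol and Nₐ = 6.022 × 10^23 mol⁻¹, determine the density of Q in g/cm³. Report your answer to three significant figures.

1.26 g/cm³

A simple cubic unit cell contains Z = 1 atom.
Cell volume: a³ = (612 pm)³ = (6.120 × 10^-8 cm)³ = 2.292 × 10^-22 cm³.
ρ = Z·M/(N_A·a³) = 1 × 174.0 / (6.022 × 10²³ × 2.292 × 10^-22) = 1.261 g/cm³.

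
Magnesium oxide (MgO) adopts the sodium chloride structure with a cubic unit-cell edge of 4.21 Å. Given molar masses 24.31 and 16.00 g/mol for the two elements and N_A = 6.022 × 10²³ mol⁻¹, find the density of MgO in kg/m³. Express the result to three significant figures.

The sodium chloride structure contains Z = 4 formula units per cell; M(MgO) = 24.31 + 16.00 = 40.31 g/mol.
a³ = (4.210 × 10^-8 cm)³ = 7.462 × 10^-23 cm³.
ρ = 4 × 40.31 / (6.022 × 10²³ × 7.462 × 10^-23) = 3.588 g/cm³ = 3590 kg/m³.

3590 kg/m³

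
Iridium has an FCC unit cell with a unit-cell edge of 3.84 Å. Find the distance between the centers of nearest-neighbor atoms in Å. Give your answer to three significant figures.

2.72 Å

In an FCC structure, atoms touch along the face diagonal, so √2·a = 4r; the nearest-neighbor distance equals 2r = 0.7071·a.
d = 0.7071 × 3.84 = 2.72 Å.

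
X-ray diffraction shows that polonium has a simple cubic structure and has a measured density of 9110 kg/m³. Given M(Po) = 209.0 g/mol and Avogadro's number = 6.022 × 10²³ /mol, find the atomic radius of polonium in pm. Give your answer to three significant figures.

168 pm

For a simple cubic cell (Z = 1), a³ = Z·M/(N_A·ρ) = 1 × 209.0 / (6.022 × 10²³ × 9.110) = 3.810 × 10^-23 cm³, so a = 3.365 × 10^-8 cm = 336.5 pm.
Atoms touch along the cell edge, so a = 2r, so r = 0.5000 × a = 168 pm.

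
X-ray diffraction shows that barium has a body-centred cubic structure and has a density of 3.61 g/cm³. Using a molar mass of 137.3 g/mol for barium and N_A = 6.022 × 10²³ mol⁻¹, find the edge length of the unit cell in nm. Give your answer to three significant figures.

With Z = 2 atoms per BCC cell, a³ = Z·M/(N_A·ρ) = 2 × 137.3 / (6.022 × 10²³ × 3.610 g/cm³) = 1.263 × 10^-22 cm³.
a = (1.263 × 10^-22)^(1/3) = 5.017 × 10^-8 cm = 0.502 nm.

0.502 nm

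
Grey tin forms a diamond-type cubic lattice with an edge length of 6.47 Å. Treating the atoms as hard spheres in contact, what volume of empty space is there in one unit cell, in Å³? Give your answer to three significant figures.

In a diamond cubic lattice nearest neighbors lie along the body diagonal with √3·a = 8r, so r = 0.2165a = 1.401 Å.
V_cell = a³ = 270.8 Å³; V_atoms = 8 × (4/3)πr³ = 92.11 Å³.
Empty space = 270.8 − 92.11 = 179 Å³.

179 Å³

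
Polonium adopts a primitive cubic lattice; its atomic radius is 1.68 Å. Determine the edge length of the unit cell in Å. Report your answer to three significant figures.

3.36 Å

In a simple cubic lattice, atoms touch along the cell edge, so a = 2r.
a = 2r = 2 × 1.68 = 3.36 Å.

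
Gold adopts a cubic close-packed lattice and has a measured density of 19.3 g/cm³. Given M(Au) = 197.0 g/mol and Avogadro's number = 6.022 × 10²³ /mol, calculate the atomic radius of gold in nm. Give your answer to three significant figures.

0.144 nm

For an FCC cell (Z = 4), a³ = Z·M/(N_A·ρ) = 4 × 197.0 / (6.022 × 10²³ × 19.30) = 6.780 × 10^-23 cm³, so a = 4.078 × 10^-8 cm = 0.4078 nm.
Atoms touch along the face diagonal, so √2·a = 4r, so r = 0.3536 × a = 0.144 nm.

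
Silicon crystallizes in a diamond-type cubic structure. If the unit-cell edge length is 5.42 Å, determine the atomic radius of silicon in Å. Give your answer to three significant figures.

1.17 Å

In a diamond cubic lattice, nearest neighbors lie along the body diagonal with √3·a = 8r.
r = √3·a/8 = 1.7321 × 5.42 / 8 = 1.17 Å.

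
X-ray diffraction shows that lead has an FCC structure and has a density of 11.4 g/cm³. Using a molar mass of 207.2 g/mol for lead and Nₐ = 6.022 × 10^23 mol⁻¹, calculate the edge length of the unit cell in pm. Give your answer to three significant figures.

494 pm

With Z = 4 atoms per FCC cell, a³ = Z·M/(N_A·ρ) = 4 × 207.2 / (6.022 × 10²³ × 11.40 g/cm³) = 1.207 × 10^-22 cm³.
a = (1.207 × 10^-22)^(1/3) = 4.942 × 10^-8 cm = 494 pm.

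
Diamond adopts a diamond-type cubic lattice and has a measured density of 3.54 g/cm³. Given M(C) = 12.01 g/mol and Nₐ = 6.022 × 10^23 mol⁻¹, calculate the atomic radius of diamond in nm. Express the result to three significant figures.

0.0770 nm

For a diamond cubic cell (Z = 8), a³ = Z·M/(N_A·ρ) = 8 × 12.01 / (6.022 × 10²³ × 3.540) = 4.507 × 10^-23 cm³, so a = 3.559 × 10^-8 cm = 0.3559 nm.
Nearest neighbors lie along the body diagonal with √3·a = 8r, so r = 0.2165 × a = 0.0770 nm.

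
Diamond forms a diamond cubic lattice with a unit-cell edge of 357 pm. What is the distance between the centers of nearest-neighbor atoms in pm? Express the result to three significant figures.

In a diamond cubic structure, nearest neighbors lie along the body diagonal with √3·a = 8r; the nearest-neighbor distance equals 2r = 0.4330·a.
d = 0.4330 × 357 = 155 pm.

155 pm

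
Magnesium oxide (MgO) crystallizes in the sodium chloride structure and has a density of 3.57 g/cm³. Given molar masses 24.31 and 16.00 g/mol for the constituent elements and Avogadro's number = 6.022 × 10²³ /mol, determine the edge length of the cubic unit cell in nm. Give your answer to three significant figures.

M(MgO) = 40.31 g/mol; Z = 4 formula units per cell.
a³ = Z·M/(N_A·ρ) = 4 × 40.31 / (6.022 × 10²³ × 3.57) = 7.500 × 10^-23 cm³, so a = 4.217 × 10^-8 cm = 0.422 nm.

0.422 nm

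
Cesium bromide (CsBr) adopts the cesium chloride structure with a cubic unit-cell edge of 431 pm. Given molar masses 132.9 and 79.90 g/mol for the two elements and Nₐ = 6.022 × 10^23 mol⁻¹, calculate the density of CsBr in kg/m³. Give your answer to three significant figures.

The cesium chloride structure contains Z = 1 formula unit per cell; M(CsBr) = 132.9 + 79.90 = 212.8 g/mol.
a³ = (4.310 × 10^-8 cm)³ = 8.006 × 10^-23 cm³.
ρ = 1 × 212.8 / (6.022 × 10²³ × 8.006 × 10^-23) = 4.414 g/cm³ = 4410 kg/m³.

4410 kg/m³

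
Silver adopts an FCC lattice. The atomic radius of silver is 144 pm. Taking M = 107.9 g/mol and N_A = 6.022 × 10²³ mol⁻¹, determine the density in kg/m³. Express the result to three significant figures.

In an FCC lattice, atoms touch along the face diagonal, so √2·a = 4r, giving a = 407.3 pm = 4.073 × 10^-8 cm.
With Z = 4, ρ = Z·M/(N_A·a³) = 4 × 107.9 / (6.022 × 10²³ × 6.757 × 10^-23) = 10.61 g/cm³ = 10600 kg/m³.

10600 kg/m³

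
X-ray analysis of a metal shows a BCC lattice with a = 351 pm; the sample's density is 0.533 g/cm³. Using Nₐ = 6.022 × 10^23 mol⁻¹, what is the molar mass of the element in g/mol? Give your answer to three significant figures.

6.94 g/mol

A BCC cell has Z = 2 atoms; a = 3.510 × 10^-8 cm.
M = ρ·N_A·a³/Z = 0.533 × 6.022 × 10²³ × 4.324 × 10^-23 / 2 = 6.94 g/mol.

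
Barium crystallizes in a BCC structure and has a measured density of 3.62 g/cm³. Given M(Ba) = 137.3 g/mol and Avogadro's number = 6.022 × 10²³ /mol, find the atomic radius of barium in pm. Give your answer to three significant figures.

217 pm

For a BCC cell (Z = 2), a³ = Z·M/(N_A·ρ) = 2 × 137.3 / (6.022 × 10²³ × 3.620) = 1.260 × 10^-22 cm³, so a = 5.013 × 10^-8 cm = 501.3 pm.
Atoms touch along the body diagonal, so √3·a = 4r, so r = 0.4330 × a = 217 pm.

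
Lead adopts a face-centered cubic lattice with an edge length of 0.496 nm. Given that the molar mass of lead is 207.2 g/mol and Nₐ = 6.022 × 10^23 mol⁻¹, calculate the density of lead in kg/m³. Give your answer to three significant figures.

An FCC unit cell contains Z = 4 atoms.
Cell volume: a³ = (0.496 nm)³ = (4.960 × 10^-8 cm)³ = 1.220 × 10^-22 cm³.
ρ = Z·M/(N_A·a³) = 4 × 207.2 / (6.022 × 10²³ × 1.220 × 10^-22) = 11.28 g/cm³ = 11300 kg/m³.

11300 kg/m³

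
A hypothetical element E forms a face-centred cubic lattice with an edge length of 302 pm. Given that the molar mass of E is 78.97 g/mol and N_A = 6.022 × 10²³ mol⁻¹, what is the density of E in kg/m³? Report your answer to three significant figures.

19000 kg/m³

An FCC unit cell contains Z = 4 atoms.
Cell volume: a³ = (302 pm)³ = (3.020 × 10^-8 cm)³ = 2.754 × 10^-23 cm³.
ρ = Z·M/(N_A·a³) = 4 × 78.97 / (6.022 × 10²³ × 2.754 × 10^-23) = 19.04 g/cm³ = 19000 kg/m³.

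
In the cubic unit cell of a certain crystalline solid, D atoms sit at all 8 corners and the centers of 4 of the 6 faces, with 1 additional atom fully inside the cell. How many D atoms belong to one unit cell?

4

Corner atoms are shared by 8 cells (1/8 each), face atoms by 2 (1/2 each), interior atoms are unshared.
Net atoms = 8 × 1/8 + 4 × 1/2 + 1 = 1 + 2 + 1 = 4.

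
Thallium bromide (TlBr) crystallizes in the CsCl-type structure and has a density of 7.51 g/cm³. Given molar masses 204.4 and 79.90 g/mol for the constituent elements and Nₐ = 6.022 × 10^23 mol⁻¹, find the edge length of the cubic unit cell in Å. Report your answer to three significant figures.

M(TlBr) = 284.3 g/mol; Z = 1 formula unit per cell.
a³ = Z·M/(N_A·ρ) = 1 × 284.3 / (6.022 × 10²³ × 7.51) = 6.286 × 10^-23 cm³, so a = 3.976 × 10^-8 cm = 3.98 Å.

3.98 Å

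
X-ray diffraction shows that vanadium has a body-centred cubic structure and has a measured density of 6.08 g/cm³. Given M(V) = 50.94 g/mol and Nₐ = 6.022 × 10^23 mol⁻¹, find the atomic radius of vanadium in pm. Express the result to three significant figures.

131 pm

For a BCC cell (Z = 2), a³ = Z·M/(N_A·ρ) = 2 × 50.94 / (6.022 × 10²³ × 6.080) = 2.783 × 10^-23 cm³, so a = 3.030 × 10^-8 cm = 303.0 pm.
Atoms touch along the body diagonal, so √3·a = 4r, so r = 0.4330 × a = 131 pm.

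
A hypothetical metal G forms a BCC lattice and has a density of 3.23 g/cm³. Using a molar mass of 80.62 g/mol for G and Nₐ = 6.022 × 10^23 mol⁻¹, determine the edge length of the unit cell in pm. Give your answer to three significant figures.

With Z = 2 atoms per BCC cell, a³ = Z·M/(N_A·ρ) = 2 × 80.62 / (6.022 × 10²³ × 3.230 g/cm³) = 8.290 × 10^-23 cm³.
a = (8.290 × 10^-23)^(1/3) = 4.360 × 10^-8 cm = 436 pm.

436 pm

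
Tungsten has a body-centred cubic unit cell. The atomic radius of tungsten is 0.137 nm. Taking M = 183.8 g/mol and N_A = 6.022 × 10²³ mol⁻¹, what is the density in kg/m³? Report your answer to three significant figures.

19300 kg/m³

In a BCC lattice, atoms touch along the body diagonal, so √3·a = 4r, giving a = 0.3164 nm = 3.164 × 10^-8 cm.
With Z = 2, ρ = Z·M/(N_A·a³) = 2 × 183.8 / (6.022 × 10²³ × 3.167 × 10^-23) = 19.27 g/cm³ = 19300 kg/m³.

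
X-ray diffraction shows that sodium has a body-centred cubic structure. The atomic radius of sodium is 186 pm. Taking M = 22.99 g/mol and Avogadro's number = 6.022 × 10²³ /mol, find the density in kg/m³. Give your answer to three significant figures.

In a BCC lattice, atoms touch along the body diagonal, so √3·a = 4r, giving a = 429.5 pm = 4.295 × 10^-8 cm.
With Z = 2, ρ = Z·M/(N_A·a³) = 2 × 22.99 / (6.022 × 10²³ × 7.926 × 10^-23) = 0.9634 g/cm³ = 963 kg/m³.

963 kg/m³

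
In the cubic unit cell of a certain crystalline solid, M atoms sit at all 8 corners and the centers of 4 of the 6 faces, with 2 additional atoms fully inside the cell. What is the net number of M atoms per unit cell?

Corner atoms are shared by 8 cells (1/8 each), face atoms by 2 (1/2 each), interior atoms are unshared.
Net atoms = 8 × 1/8 + 4 × 1/2 + 2 = 1 + 2 + 2 = 5.

5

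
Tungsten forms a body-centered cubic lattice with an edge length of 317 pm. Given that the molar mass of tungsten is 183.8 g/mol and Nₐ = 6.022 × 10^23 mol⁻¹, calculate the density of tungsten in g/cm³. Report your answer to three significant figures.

A BCC unit cell contains Z = 2 atoms.
Cell volume: a³ = (317 pm)³ = (3.170 × 10^-8 cm)³ = 3.186 × 10^-23 cm³.
ρ = Z·M/(N_A·a³) = 2 × 183.8 / (6.022 × 10²³ × 3.186 × 10^-23) = 19.16 g/cm³.

19.2 g/cm³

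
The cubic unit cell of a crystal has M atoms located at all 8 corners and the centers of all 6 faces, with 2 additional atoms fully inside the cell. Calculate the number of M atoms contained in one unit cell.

6

Corner atoms are shared by 8 cells (1/8 each), face atoms by 2 (1/2 each), interior atoms are unshared.
Net atoms = 8 × 1/8 + 6 × 1/2 + 2 = 1 + 3 + 2 = 6.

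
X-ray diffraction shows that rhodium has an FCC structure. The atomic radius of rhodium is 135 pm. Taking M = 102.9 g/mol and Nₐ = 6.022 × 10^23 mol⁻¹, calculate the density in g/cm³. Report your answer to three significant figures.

In an FCC lattice, atoms touch along the face diagonal, so √2·a = 4r, giving a = 381.8 pm = 3.818 × 10^-8 cm.
With Z = 4, ρ = Z·M/(N_A·a³) = 4 × 102.9 / (6.022 × 10²³ × 5.567 × 10^-23) = 12.28 g/cm³.

12.3 g/cm³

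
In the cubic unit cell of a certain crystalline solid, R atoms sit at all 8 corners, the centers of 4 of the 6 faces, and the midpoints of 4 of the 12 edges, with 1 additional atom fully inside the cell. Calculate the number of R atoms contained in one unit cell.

5

Corner atoms are shared by 8 cells (1/8 each), face atoms by 2 (1/2 each), edge atoms by 4 (1/4 each), interior atoms are unshared.
Net atoms = 8 × 1/8 + 4 × 1/2 + 4 × 1/4 + 1 = 1 + 2 + 1 + 1 = 5.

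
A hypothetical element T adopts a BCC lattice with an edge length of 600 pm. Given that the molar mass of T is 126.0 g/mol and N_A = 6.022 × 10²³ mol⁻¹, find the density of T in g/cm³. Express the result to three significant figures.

A BCC unit cell contains Z = 2 atoms.
Cell volume: a³ = (600 pm)³ = (6.000 × 10^-8 cm)³ = 2.160 × 10^-22 cm³.
ρ = Z·M/(N_A·a³) = 2 × 126.0 / (6.022 × 10²³ × 2.160 × 10^-22) = 1.937 g/cm³.

1.94 g/cm³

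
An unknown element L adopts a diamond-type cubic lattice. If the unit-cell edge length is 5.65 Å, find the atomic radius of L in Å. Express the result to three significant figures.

1.22 Å

In a diamond cubic lattice, nearest neighbors lie along the body diagonal with √3·a = 8r.
r = √3·a/8 = 1.7321 × 5.65 / 8 = 1.22 Å.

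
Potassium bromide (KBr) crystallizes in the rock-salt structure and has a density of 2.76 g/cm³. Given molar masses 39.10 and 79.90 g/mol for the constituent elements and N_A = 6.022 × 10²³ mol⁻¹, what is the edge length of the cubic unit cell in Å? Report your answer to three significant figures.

6.59 Å

M(KBr) = 119.0 g/mol; Z = 4 formula units per cell.
a³ = Z·M/(N_A·ρ) = 4 × 119.0 / (6.022 × 10²³ × 2.76) = 2.864 × 10^-22 cm³, so a = 6.592 × 10^-8 cm = 6.59 Å.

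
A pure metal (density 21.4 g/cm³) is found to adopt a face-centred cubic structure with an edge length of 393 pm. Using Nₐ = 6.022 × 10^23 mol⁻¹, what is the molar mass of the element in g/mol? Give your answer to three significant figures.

An FCC cell has Z = 4 atoms; a = 3.930 × 10^-8 cm.
M = ρ·N_A·a³/Z = 21.4 × 6.022 × 10²³ × 6.070 × 10^-23 / 4 = 196 g/mol.

196 g/mol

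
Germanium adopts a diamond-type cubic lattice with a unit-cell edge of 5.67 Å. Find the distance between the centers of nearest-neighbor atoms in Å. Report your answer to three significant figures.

2.46 Å

In a diamond cubic structure, nearest neighbors lie along the body diagonal with √3·a = 8r; the nearest-neighbor distance equals 2r = 0.4330·a.
d = 0.4330 × 5.67 = 2.46 Å.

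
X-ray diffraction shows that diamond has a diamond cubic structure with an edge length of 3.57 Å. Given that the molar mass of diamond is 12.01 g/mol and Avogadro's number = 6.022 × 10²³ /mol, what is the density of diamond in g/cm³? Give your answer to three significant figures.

3.51 g/cm³

A diamond cubic unit cell contains Z = 8 atoms.
Cell volume: a³ = (3.57 Å)³ = (3.570 × 10^-8 cm)³ = 4.550 × 10^-23 cm³.
ρ = Z·M/(N_A·a³) = 8 × 12.01 / (6.022 × 10²³ × 4.550 × 10^-23) = 3.507 g/cm³.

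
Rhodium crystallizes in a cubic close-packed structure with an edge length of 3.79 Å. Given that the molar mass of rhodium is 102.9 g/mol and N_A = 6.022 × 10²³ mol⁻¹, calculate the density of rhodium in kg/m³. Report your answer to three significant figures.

An FCC unit cell contains Z = 4 atoms.
Cell volume: a³ = (3.79 Å)³ = (3.790 × 10^-8 cm)³ = 5.444 × 10^-23 cm³.
ρ = Z·M/(N_A·a³) = 4 × 102.9 / (6.022 × 10²³ × 5.444 × 10^-23) = 12.56 g/cm³ = 12600 kg/m³.

12600 kg/m³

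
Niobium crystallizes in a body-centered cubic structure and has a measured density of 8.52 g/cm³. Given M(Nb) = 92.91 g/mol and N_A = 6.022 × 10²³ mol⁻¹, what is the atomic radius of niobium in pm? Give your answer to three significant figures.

143 pm

For a BCC cell (Z = 2), a³ = Z·M/(N_A·ρ) = 2 × 92.91 / (6.022 × 10²³ × 8.520) = 3.622 × 10^-23 cm³, so a = 3.309 × 10^-8 cm = 330.9 pm.
Atoms touch along the body diagonal, so √3·a = 4r, so r = 0.4330 × a = 143 pm.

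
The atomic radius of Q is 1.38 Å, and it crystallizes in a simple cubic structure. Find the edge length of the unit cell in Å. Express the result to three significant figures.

In a simple cubic lattice, atoms touch along the cell edge, so a = 2r.
a = 2r = 2 × 1.38 = 2.76 Å.

2.76 Å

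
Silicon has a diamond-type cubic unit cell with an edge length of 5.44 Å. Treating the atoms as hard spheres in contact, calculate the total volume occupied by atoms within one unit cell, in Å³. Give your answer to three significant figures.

In a diamond cubic lattice nearest neighbors lie along the body diagonal with √3·a = 8r, so r = 0.2165a = 1.178 Å.
V_atoms = Z × (4/3)πr³ = 8 × (4/3)π × (1.178)³ = 54.8 Å³.

54.8 Å³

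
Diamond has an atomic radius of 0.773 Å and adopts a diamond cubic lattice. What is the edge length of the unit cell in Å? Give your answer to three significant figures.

3.57 Å

In a diamond cubic lattice, nearest neighbors lie along the body diagonal with √3·a = 8r.
a = 8r/√3 = 8 × 0.773 / 1.7321 = 3.57 Å.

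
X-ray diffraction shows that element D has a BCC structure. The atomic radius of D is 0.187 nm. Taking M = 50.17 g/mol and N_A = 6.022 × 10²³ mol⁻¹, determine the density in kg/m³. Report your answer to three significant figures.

2070 kg/m³

In a BCC lattice, atoms touch along the body diagonal, so √3·a = 4r, giving a = 0.4319 nm = 4.319 × 10^-8 cm.
With Z = 2, ρ = Z·M/(N_A·a³) = 2 × 50.17 / (6.022 × 10²³ × 8.054 × 10^-23) = 2.069 g/cm³ = 2070 kg/m³.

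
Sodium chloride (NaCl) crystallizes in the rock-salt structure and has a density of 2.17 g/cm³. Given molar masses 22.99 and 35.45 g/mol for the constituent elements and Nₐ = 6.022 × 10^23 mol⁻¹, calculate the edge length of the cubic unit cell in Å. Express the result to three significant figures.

M(NaCl) = 58.44 g/mol; Z = 4 formula units per cell.
a³ = Z·M/(N_A·ρ) = 4 × 58.44 / (6.022 × 10²³ × 2.17) = 1.789 × 10^-22 cm³, so a = 5.635 × 10^-8 cm = 5.63 Å.

5.63 Å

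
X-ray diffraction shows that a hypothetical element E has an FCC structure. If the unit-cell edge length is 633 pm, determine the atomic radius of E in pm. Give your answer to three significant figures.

224 pm

In an FCC lattice, atoms touch along the face diagonal, so √2·a = 4r.
r = √2·a/4 = 1.4142 × 633 / 4 = 224 pm.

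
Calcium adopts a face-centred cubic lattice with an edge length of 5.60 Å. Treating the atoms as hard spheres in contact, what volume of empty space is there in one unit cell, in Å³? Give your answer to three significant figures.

In an FCC lattice atoms touch along the face diagonal, so √2·a = 4r, so r = 0.3536a = 1.980 Å.
V_cell = a³ = 175.6 Å³; V_atoms = 4 × (4/3)πr³ = 130.0 Å³.
Empty space = 175.6 − 130.0 = 45.6 Å³.

45.6 Å³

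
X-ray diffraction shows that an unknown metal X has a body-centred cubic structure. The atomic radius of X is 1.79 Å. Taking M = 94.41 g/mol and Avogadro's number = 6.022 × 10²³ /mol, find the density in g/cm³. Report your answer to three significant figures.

4.44 g/cm³

In a BCC lattice, atoms touch along the body diagonal, so √3·a = 4r, giving a = 4.134 Å = 4.134 × 10^-8 cm.
With Z = 2, ρ = Z·M/(N_A·a³) = 2 × 94.41 / (6.022 × 10²³ × 7.064 × 10^-23) = 4.439 g/cm³.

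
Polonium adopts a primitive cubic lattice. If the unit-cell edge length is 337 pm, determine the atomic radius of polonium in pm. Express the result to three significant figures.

In a simple cubic lattice, atoms touch along the cell edge, so a = 2r.
r = a/2 = 337/2 = 169 pm.

169 pm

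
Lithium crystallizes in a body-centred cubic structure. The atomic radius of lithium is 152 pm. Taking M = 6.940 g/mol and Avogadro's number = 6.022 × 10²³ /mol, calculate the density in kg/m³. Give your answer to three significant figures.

533 kg/m³

In a BCC lattice, atoms touch along the body diagonal, so √3·a = 4r, giving a = 351.0 pm = 3.510 × 10^-8 cm.
With Z = 2, ρ = Z·M/(N_A·a³) = 2 × 6.940 / (6.022 × 10²³ × 4.325 × 10^-23) = 0.5329 g/cm³ = 533 kg/m³.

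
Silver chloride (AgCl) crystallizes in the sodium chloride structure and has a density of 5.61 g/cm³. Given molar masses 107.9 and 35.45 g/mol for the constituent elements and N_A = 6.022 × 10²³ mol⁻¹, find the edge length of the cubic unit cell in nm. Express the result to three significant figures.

M(AgCl) = 143.35 g/mol; Z = 4 formula units per cell.
a³ = Z·M/(N_A·ρ) = 4 × 143.35 / (6.022 × 10²³ × 5.61) = 1.697 × 10^-22 cm³, so a = 5.537 × 10^-8 cm = 0.554 nm.

0.554 nm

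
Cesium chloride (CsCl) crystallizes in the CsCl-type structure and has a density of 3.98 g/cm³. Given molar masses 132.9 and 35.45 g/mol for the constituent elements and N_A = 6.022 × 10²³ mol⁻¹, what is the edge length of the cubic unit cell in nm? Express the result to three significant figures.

0.413 nm

M(CsCl) = 168.35 g/mol; Z = 1 formula unit per cell.
a³ = Z·M/(N_A·ρ) = 1 × 168.35 / (6.022 × 10²³ × 3.98) = 7.024 × 10^-23 cm³, so a = 4.126 × 10^-8 cm = 0.413 nm.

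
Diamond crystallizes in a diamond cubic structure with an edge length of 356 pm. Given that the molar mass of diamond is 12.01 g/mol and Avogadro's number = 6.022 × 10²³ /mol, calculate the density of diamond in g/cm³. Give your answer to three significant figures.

A diamond cubic unit cell contains Z = 8 atoms.
Cell volume: a³ = (356 pm)³ = (3.560 × 10^-8 cm)³ = 4.512 × 10^-23 cm³.
ρ = Z·M/(N_A·a³) = 8 × 12.01 / (6.022 × 10²³ × 4.512 × 10^-23) = 3.536 g/cm³.

3.54 g/cm³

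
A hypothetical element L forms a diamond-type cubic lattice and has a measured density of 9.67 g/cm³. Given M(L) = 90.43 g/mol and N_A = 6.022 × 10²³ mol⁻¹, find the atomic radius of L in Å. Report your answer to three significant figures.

1.08 Å

For a diamond cubic cell (Z = 8), a³ = Z·M/(N_A·ρ) = 8 × 90.43 / (6.022 × 10²³ × 9.670) = 1.242 × 10^-22 cm³, so a = 4.990 × 10^-8 cm = 4.990 Å.
Nearest neighbors lie along the body diagonal with √3·a = 8r, so r = 0.2165 × a = 1.08 Å.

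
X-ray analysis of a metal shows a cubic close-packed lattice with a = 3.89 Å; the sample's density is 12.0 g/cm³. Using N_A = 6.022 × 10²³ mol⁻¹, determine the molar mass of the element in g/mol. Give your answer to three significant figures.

An FCC cell has Z = 4 atoms; a = 3.890 × 10^-8 cm.
M = ρ·N_A·a³/Z = 12.0 × 6.022 × 10²³ × 5.886 × 10^-23 / 4 = 106 g/mol.

106 g/mol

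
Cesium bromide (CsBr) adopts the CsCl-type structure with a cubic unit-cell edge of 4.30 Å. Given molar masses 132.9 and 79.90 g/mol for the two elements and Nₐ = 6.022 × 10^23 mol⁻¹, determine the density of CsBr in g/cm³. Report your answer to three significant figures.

4.44 g/cm³

The CsCl-type structure contains Z = 1 formula unit per cell; M(CsBr) = 132.9 + 79.90 = 212.8 g/mol.
a³ = (4.300 × 10^-8 cm)³ = 7.951 × 10^-23 cm³.
ρ = 1 × 212.8 / (6.022 × 10²³ × 7.951 × 10^-23) = 4.445 g/cm³.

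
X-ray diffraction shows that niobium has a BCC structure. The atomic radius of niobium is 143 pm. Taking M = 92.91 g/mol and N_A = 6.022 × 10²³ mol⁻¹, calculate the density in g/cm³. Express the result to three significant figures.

8.57 g/cm³

In a BCC lattice, atoms touch along the body diagonal, so √3·a = 4r, giving a = 330.2 pm = 3.302 × 10^-8 cm.
With Z = 2, ρ = Z·M/(N_A·a³) = 2 × 92.91 / (6.022 × 10²³ × 3.602 × 10^-23) = 8.567 g/cm³.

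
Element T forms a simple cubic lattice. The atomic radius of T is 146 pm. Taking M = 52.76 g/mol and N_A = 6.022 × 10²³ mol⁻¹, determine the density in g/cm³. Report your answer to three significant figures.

3.52 g/cm³

In a simple cubic lattice, atoms touch along the cell edge, so a = 2r, giving a = 292.0 pm = 2.920 × 10^-8 cm.
With Z = 1, ρ = Z·M/(N_A·a³) = 1 × 52.76 / (6.022 × 10²³ × 2.490 × 10^-23) = 3.519 g/cm³.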